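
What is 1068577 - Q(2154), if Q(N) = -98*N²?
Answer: 455760745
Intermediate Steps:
1068577 - Q(2154) = 1068577 - (-98)*2154² = 1068577 - (-98)*4639716 = 1068577 - 1*(-454692168) = 1068577 + 454692168 = 455760745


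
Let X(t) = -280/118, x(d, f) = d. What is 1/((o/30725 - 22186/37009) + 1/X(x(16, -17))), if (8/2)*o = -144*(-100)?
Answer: -909681220/822111617 ≈ -1.1065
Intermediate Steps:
X(t) = -140/59 (X(t) = -280*1/118 = -140/59)
o = 3600 (o = (-144*(-100))/4 = (1/4)*14400 = 3600)
1/((o/30725 - 22186/37009) + 1/X(x(16, -17))) = 1/((3600/30725 - 22186/37009) + 1/(-140/59)) = 1/((3600*(1/30725) - 22186*1/37009) - 59/140) = 1/((144/1229 - 22186/37009) - 59/140) = 1/(-21937298/45484061 - 59/140) = 1/(-822111617/909681220) = -909681220/822111617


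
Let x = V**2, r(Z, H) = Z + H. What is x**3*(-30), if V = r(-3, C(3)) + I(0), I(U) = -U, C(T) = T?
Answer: 0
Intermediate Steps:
r(Z, H) = H + Z
V = 0 (V = (3 - 3) - 1*0 = 0 + 0 = 0)
x = 0 (x = 0**2 = 0)
x**3*(-30) = 0**3*(-30) = 0*(-30) = 0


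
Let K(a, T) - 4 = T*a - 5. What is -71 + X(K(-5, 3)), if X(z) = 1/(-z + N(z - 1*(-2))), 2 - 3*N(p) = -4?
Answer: -1277/18 ≈ -70.944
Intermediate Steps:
N(p) = 2 (N(p) = ⅔ - ⅓*(-4) = ⅔ + 4/3 = 2)
K(a, T) = -1 + T*a (K(a, T) = 4 + (T*a - 5) = 4 + (-5 + T*a) = -1 + T*a)
X(z) = 1/(2 - z) (X(z) = 1/(-z + 2) = 1/(2 - z))
-71 + X(K(-5, 3)) = -71 - 1/(-2 + (-1 + 3*(-5))) = -71 - 1/(-2 + (-1 - 15)) = -71 - 1/(-2 - 16) = -71 - 1/(-18) = -71 - 1*(-1/18) = -71 + 1/18 = -1277/18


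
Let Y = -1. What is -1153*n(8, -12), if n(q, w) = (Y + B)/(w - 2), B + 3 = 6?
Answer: 1153/7 ≈ 164.71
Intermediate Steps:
B = 3 (B = -3 + 6 = 3)
n(q, w) = 2/(-2 + w) (n(q, w) = (-1 + 3)/(w - 2) = 2/(-2 + w))
-1153*n(8, -12) = -2306/(-2 - 12) = -2306/(-14) = -2306*(-1)/14 = -1153*(-⅐) = 1153/7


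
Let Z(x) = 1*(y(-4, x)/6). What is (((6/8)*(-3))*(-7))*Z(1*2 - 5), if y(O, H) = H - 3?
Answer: -63/4 ≈ -15.750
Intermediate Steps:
y(O, H) = -3 + H
Z(x) = -½ + x/6 (Z(x) = 1*((-3 + x)/6) = 1*((-3 + x)*(⅙)) = 1*(-½ + x/6) = -½ + x/6)
(((6/8)*(-3))*(-7))*Z(1*2 - 5) = (((6/8)*(-3))*(-7))*(-½ + (1*2 - 5)/6) = (((6*(⅛))*(-3))*(-7))*(-½ + (2 - 5)/6) = (((¾)*(-3))*(-7))*(-½ + (⅙)*(-3)) = (-9/4*(-7))*(-½ - ½) = (63/4)*(-1) = -63/4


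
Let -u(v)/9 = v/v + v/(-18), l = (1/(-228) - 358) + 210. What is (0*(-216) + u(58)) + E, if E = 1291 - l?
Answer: 332653/228 ≈ 1459.0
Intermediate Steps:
l = -33745/228 (l = (-1/228 - 358) + 210 = -81625/228 + 210 = -33745/228 ≈ -148.00)
u(v) = -9 + v/2 (u(v) = -9*(v/v + v/(-18)) = -9*(1 + v*(-1/18)) = -9*(1 - v/18) = -9 + v/2)
E = 328093/228 (E = 1291 - 1*(-33745/228) = 1291 + 33745/228 = 328093/228 ≈ 1439.0)
(0*(-216) + u(58)) + E = (0*(-216) + (-9 + (1/2)*58)) + 328093/228 = (0 + (-9 + 29)) + 328093/228 = (0 + 20) + 328093/228 = 20 + 328093/228 = 332653/228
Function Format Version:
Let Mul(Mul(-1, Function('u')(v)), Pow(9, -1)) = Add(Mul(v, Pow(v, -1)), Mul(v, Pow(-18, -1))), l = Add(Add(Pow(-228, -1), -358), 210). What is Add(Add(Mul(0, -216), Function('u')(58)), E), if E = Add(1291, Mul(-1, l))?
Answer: Rational(332653, 228) ≈ 1459.0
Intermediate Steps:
l = Rational(-33745, 228) (l = Add(Add(Rational(-1, 228), -358), 210) = Add(Rational(-81625, 228), 210) = Rational(-33745, 228) ≈ -148.00)
Function('u')(v) = Add(-9, Mul(Rational(1, 2), v)) (Function('u')(v) = Mul(-9, Add(Mul(v, Pow(v, -1)), Mul(v, Pow(-18, -1)))) = Mul(-9, Add(1, Mul(v, Rational(-1, 18)))) = Mul(-9, Add(1, Mul(Rational(-1, 18), v))) = Add(-9, Mul(Rational(1, 2), v)))
E = Rational(328093, 228) (E = Add(1291, Mul(-1, Rational(-33745, 228))) = Add(1291, Rational(33745, 228)) = Rational(328093, 228) ≈ 1439.0)
Add(Add(Mul(0, -216), Function('u')(58)), E) = Add(Add(Mul(0, -216), Add(-9, Mul(Rational(1, 2), 58))), Rational(328093, 228)) = Add(Add(0, Add(-9, 29)), Rational(328093, 228)) = Add(Add(0, 20), Rational(328093, 228)) = Add(20, Rational(328093, 228)) = Rational(332653, 228)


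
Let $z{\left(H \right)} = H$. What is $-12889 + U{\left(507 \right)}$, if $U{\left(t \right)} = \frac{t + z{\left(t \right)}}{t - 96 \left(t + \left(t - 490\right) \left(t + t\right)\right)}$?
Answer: $- \frac{43294153}{3359} \approx -12889.0$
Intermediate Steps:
$U{\left(t \right)} = \frac{2 t}{- 95 t - 192 t \left(-490 + t\right)}$ ($U{\left(t \right)} = \frac{t + t}{t - 96 \left(t + \left(t - 490\right) \left(t + t\right)\right)} = \frac{2 t}{t - 96 \left(t + \left(-490 + t\right) 2 t\right)} = \frac{2 t}{t - 96 \left(t + 2 t \left(-490 + t\right)\right)} = \frac{2 t}{t - \left(96 t + 192 t \left(-490 + t\right)\right)} = \frac{2 t}{- 95 t - 192 t \left(-490 + t\right)}$)
$-12889 + U{\left(507 \right)} = -12889 - \frac{2}{-93985 + 192 \cdot 507} = -12889 - \frac{2}{-93985 + 97344} = -12889 - \frac{2}{3359} = - \frac{43294153}{3359}$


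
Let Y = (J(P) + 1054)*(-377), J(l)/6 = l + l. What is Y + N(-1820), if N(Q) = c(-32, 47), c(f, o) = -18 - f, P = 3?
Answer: -410916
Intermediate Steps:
J(l) = 12*l (J(l) = 6*(l + l) = 6*(2*l) = 12*l)
N(Q) = 14 (N(Q) = -18 - 1*(-32) = -18 + 32 = 14)
Y = -410930 (Y = (12*3 + 1054)*(-377) = (36 + 1054)*(-377) = 1090*(-377) = -410930)
Y + N(-1820) = -410930 + 14 = -410916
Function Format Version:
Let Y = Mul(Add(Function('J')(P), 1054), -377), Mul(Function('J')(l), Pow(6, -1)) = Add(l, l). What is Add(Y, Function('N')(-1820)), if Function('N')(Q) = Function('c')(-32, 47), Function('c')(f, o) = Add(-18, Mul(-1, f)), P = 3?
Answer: -410916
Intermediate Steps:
Function('J')(l) = Mul(12, l) (Function('J')(l) = Mul(6, Add(l, l)) = Mul(6, Mul(2, l)) = Mul(12, l))
Function('N')(Q) = 14 (Function('N')(Q) = Add(-18, Mul(-1, -32)) = Add(-18, 32) = 14)
Y = -410930 (Y = Mul(Add(Mul(12, 3), 1054), -377) = Mul(Add(36, 1054), -377) = Mul(1090, -377) = -410930)
Add(Y, Function('N')(-1820)) = Add(-410930, 14) = -410916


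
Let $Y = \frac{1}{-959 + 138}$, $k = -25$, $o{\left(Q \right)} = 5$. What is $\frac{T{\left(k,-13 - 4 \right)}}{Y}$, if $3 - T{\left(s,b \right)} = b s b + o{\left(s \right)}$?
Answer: $-5930083$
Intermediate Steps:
$T{\left(s,b \right)} = -2 - s b^{2}$ ($T{\left(s,b \right)} = 3 - \left(b s b + 5\right) = 3 - \left(s b^{2} + 5\right) = 3 - \left(5 + s b^{2}\right) = -2 - s b^{2}$)
$Y = - \frac{1}{821}$ ($Y = \frac{1}{-821} = - \frac{1}{821} \approx -0.001218$)
$\frac{T{\left(k,-13 - 4 \right)}}{Y} = \frac{-2 - - 25 \left(-13 - 4\right)^{2}}{- \frac{1}{821}} = \left(-2 - - 25 \left(-17\right)^{2}\right) \left(-821\right) = \left(-2 - \left(-25\right) 289\right) \left(-821\right) = \left(-2 + 7225\right) \left(-821\right) = 7223 \left(-821\right) = -5930083$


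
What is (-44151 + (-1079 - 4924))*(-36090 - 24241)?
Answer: 3025840974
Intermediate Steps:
(-44151 + (-1079 - 4924))*(-36090 - 24241) = (-44151 - 6003)*(-60331) = -50154*(-60331) = 3025840974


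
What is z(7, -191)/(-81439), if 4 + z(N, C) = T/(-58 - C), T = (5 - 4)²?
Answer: 531/10831387 ≈ 4.9024e-5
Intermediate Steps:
T = 1 (T = 1² = 1)
z(N, C) = -4 + 1/(-58 - C)
z(7, -191)/(-81439) = ((-233 - 4*(-191))/(58 - 191))/(-81439) = ((-233 + 764)/(-133))*(-1/81439) = -1/133*531*(-1/81439) = -531/133*(-1/81439) = 531/10831387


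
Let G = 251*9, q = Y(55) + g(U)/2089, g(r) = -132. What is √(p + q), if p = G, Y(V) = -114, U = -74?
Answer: √9360334797/2089 ≈ 46.313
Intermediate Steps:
q = -238278/2089 (q = -114 - 132/2089 = -238278/2089 ≈ -114.06)
G = 2259
p = 2259
√(p + q) = √(2259 - 238278/2089) = √(4480773/2089) = √9360334797/2089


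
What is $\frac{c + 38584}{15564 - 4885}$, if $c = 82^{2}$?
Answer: $\frac{45308}{10679} \approx 4.2427$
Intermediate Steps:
$c = 6724$
$\frac{c + 38584}{15564 - 4885} = \frac{6724 + 38584}{15564 - 4885} = \frac{45308}{10679}$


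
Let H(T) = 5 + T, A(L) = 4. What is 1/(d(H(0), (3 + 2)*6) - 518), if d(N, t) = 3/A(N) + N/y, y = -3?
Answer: -12/6227 ≈ -0.0019271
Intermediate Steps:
d(N, t) = 3/4 - N/3 (d(N, t) = 3/4 + N/(-3) = 3*(1/4) + N*(-1/3) = 3/4 - N/3)
1/(d(H(0), (3 + 2)*6) - 518) = 1/((3/4 - (5 + 0)/3) - 518) = 1/((3/4 - 1/3*5) - 518) = 1/((3/4 - 5/3) - 518) = 1/(-11/12 - 518) = 1/(-6227/12) = -12/6227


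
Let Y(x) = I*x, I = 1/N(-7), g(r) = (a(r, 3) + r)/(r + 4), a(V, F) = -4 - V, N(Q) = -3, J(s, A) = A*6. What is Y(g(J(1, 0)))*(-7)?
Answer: -7/3 ≈ -2.3333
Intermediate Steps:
J(s, A) = 6*A
g(r) = -4/(4 + r) (g(r) = ((-4 - r) + r)/(r + 4) = -4/(4 + r))
I = -1/3 (I = 1/(-3) = -1/3 ≈ -0.33333)
Y(x) = -x/3
Y(g(J(1, 0)))*(-7) = -(-4)/(3*(4 + 6*0))*(-7) = -(-4)/(3*(4 + 0))*(-7) = -(-4)/(3*4)*(-7) = -1/3*(-1)*(-7) = (1/3)*(-7) = -7/3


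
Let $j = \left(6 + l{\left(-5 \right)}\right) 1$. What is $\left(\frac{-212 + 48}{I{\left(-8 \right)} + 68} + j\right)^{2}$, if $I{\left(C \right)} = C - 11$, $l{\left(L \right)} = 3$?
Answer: $\frac{76729}{2401} \approx 31.957$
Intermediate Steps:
$I{\left(C \right)} = -11 + C$
$j = 9$ ($j = \left(6 + 3\right) 1 = 9 \cdot 1 = 9$)
$\left(\frac{-212 + 48}{I{\left(-8 \right)} + 68} + j\right)^{2} = \left(\frac{-212 + 48}{\left(-11 - 8\right) + 68} + 9\right)^{2} = \left(- \frac{164}{-19 + 68} + 9\right)^{2} = \left(- \frac{164}{49} + 9\right)^{2} = \left(\frac{277}{49}\right)^{2} = \frac{76729}{2401}$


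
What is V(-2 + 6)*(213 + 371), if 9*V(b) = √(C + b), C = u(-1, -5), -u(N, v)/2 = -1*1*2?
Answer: 1168*√2/9 ≈ 183.53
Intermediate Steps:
u(N, v) = 4 (u(N, v) = -2*(-1*1)*2 = -(-2)*2 = -2*(-2) = 4)
C = 4
V(b) = √(4 + b)/9
V(-2 + 6)*(213 + 371) = (√(4 + (-2 + 6))/9)*(213 + 371) = (√(4 + 4)/9)*584 = (√8/9)*584 = ((2*√2)/9)*584 = (2*√2/9)*584 = 1168*√2/9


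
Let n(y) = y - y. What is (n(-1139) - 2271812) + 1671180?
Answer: -600632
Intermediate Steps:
n(y) = 0
(n(-1139) - 2271812) + 1671180 = (0 - 2271812) + 1671180 = -2271812 + 1671180 = -600632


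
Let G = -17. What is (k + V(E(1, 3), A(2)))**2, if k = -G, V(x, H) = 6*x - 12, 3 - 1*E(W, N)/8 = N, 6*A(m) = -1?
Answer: 25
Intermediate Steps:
A(m) = -1/6 (A(m) = (1/6)*(-1) = -1/6)
E(W, N) = 24 - 8*N
V(x, H) = -12 + 6*x
k = 17 (k = -1*(-17) = 17)
(k + V(E(1, 3), A(2)))**2 = (17 + (-12 + 6*(24 - 8*3)))**2 = (17 + (-12 + 6*(24 - 24)))**2 = (17 + (-12 + 6*0))**2 = (17 + (-12 + 0))**2 = (17 - 12)**2 = 5**2 = 25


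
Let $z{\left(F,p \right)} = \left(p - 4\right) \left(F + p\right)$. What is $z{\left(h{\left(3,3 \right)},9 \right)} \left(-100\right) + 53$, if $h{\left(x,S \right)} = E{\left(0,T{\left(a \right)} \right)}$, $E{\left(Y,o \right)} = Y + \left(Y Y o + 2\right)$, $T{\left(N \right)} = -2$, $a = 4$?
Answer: $-5447$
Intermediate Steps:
$E{\left(Y,o \right)} = 2 + Y + o Y^{2}$ ($E{\left(Y,o \right)} = Y + \left(Y^{2} o + 2\right) = Y + \left(o Y^{2} + 2\right) = Y + \left(2 + o Y^{2}\right) = 2 + Y + o Y^{2}$)
$h{\left(x,S \right)} = 2$ ($h{\left(x,S \right)} = 2 + 0 - 2 \cdot 0^{2} = 2 + 0 - 0 = 2 + 0 + 0 = 2$)
$z{\left(F,p \right)} = \left(-4 + p\right) \left(F + p\right)$
$z{\left(h{\left(3,3 \right)},9 \right)} \left(-100\right) + 53 = \left(9^{2} - 8 - 36 + 2 \cdot 9\right) \left(-100\right) + 53 = \left(81 - 8 - 36 + 18\right) \left(-100\right) + 53 = 55 \left(-100\right) + 53 = -5500 + 53 = -5447$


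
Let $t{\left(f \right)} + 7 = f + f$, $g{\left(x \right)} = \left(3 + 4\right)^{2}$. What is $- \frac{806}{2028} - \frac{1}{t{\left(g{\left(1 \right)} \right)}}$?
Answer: $- \frac{223}{546} \approx -0.40842$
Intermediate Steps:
$g{\left(x \right)} = 49$ ($g{\left(x \right)} = 7^{2} = 49$)
$t{\left(f \right)} = -7 + 2 f$ ($t{\left(f \right)} = -7 + \left(f + f\right) = -7 + 2 f$)
$- \frac{806}{2028} - \frac{1}{t{\left(g{\left(1 \right)} \right)}} = - \frac{806}{2028} - \frac{1}{-7 + 2 \cdot 49} = \left(-806\right) \frac{1}{2028} - \frac{1}{-7 + 98} = - \frac{31}{78} - \frac{1}{91} = - \frac{223}{546}$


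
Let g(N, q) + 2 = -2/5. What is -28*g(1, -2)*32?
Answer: 10752/5 ≈ 2150.4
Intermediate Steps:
g(N, q) = -12/5 (g(N, q) = -2 - 2/5 = -2 - 2*⅕ = -2 - ⅖ = -12/5)
-28*g(1, -2)*32 = -28*(-12/5)*32 = (336/5)*32 = 10752/5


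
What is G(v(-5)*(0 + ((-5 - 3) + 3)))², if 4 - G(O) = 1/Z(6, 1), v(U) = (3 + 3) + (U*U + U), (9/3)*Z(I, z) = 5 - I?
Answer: 49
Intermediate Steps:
Z(I, z) = 5/3 - I/3 (Z(I, z) = (5 - I)/3 = 5/3 - I/3)
v(U) = 6 + U + U² (v(U) = 6 + (U² + U) = 6 + (U + U²) = 6 + U + U²)
G(O) = 7 (G(O) = 4 - 1/(5/3 - ⅓*6) = 4 - 1/(5/3 - 2) = 4 - 1/(-⅓) = 4 - 1*(-3) = 4 + 3 = 7)
G(v(-5)*(0 + ((-5 - 3) + 3)))² = 7² = 49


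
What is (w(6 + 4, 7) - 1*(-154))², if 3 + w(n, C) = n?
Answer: 25921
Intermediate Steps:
w(n, C) = -3 + n
(w(6 + 4, 7) - 1*(-154))² = ((-3 + (6 + 4)) - 1*(-154))² = ((-3 + 10) + 154)² = (7 + 154)² = 161² = 25921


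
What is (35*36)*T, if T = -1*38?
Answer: -47880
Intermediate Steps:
T = -38
(35*36)*T = (35*36)*(-38) = 1260*(-38) = -47880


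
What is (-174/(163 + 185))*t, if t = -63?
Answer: 63/2 ≈ 31.500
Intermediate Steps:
(-174/(163 + 185))*t = -174/(163 + 185)*(-63) = -174/348*(-63) = -174*1/348*(-63) = -1/2*(-63) = 63/2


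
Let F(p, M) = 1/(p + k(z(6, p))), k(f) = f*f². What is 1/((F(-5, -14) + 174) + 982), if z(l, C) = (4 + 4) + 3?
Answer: 1326/1532857 ≈ 0.00086505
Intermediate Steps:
z(l, C) = 11 (z(l, C) = 8 + 3 = 11)
k(f) = f³
F(p, M) = 1/(1331 + p) (F(p, M) = 1/(p + 11³) = 1/(p + 1331) = 1/(1331 + p))
1/((F(-5, -14) + 174) + 982) = 1/((1/(1331 - 5) + 174) + 982) = 1/((1/1326 + 174) + 982) = 1/(230725/1326 + 982) = 1/(1532857/1326) = 1326/1532857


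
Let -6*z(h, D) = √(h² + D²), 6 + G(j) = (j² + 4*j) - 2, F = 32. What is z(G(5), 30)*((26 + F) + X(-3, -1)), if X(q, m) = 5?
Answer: -21*√2269/2 ≈ -500.16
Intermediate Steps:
G(j) = -8 + j² + 4*j (G(j) = -6 + ((j² + 4*j) - 2) = -6 + (-2 + j² + 4*j) = -8 + j² + 4*j)
z(h, D) = -√(D² + h²)/6 (z(h, D) = -√(h² + D²)/6 = -√(D² + h²)/6)
z(G(5), 30)*((26 + F) + X(-3, -1)) = (-√(30² + (-8 + 5² + 4*5)²)/6)*((26 + 32) + 5) = (-√(900 + (-8 + 25 + 20)²)/6)*(58 + 5) = -√(900 + 37²)/6*63 = -√(900 + 1369)/6*63 = -√2269/6*63 = -21*√2269/2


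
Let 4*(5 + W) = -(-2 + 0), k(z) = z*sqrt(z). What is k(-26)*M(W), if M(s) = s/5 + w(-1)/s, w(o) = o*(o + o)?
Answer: 1573*I*sqrt(26)/45 ≈ 178.24*I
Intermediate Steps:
k(z) = z**(3/2)
w(o) = 2*o**2 (w(o) = o*(2*o) = 2*o**2)
W = -9/2 (W = -5 + (-(-2 + 0))/4 = -5 + (-1*(-2))/4 = -5 + (1/4)*2 = -5 + 1/2 = -9/2 ≈ -4.5000)
M(s) = 2/s + s/5 (M(s) = s/5 + (2*(-1)**2)/s = s*(1/5) + (2*1)/s = s/5 + 2/s = 2/s + s/5)
k(-26)*M(W) = (-26)**(3/2)*(2/(-9/2) + (1/5)*(-9/2)) = (-26*I*sqrt(26))*(2*(-2/9) - 9/10) = (-26*I*sqrt(26))*(-4/9 - 9/10) = -26*I*sqrt(26)*(-121/90) = 1573*I*sqrt(26)/45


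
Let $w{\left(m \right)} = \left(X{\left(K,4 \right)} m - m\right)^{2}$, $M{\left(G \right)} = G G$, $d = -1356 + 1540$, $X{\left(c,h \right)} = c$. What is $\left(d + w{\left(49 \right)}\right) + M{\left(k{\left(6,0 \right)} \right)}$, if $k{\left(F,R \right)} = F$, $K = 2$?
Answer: $2621$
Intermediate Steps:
$d = 184$
$M{\left(G \right)} = G^{2}$
$w{\left(m \right)} = m^{2}$ ($w{\left(m \right)} = \left(2 m - m\right)^{2} = m^{2}$)
$\left(d + w{\left(49 \right)}\right) + M{\left(k{\left(6,0 \right)} \right)} = \left(184 + 49^{2}\right) + 6^{2} = \left(184 + 2401\right) + 36 = 2585 + 36 = 2621$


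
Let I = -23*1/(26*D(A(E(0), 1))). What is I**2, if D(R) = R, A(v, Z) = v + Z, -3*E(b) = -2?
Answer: 4761/16900 ≈ 0.28172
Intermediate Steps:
E(b) = 2/3 (E(b) = -1/3*(-2) = 2/3)
A(v, Z) = Z + v
I = -69/130 (I = -23*1/(26*(1 + 2/3)) = -23/(26*(5/3)) = -23/130/3 = -23*3/130 = -69/130 ≈ -0.53077)
I**2 = (-69/130)**2 = 4761/16900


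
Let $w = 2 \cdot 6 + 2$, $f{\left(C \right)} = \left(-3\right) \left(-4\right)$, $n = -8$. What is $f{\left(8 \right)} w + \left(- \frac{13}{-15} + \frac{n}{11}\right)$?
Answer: $\frac{27743}{165} \approx 168.14$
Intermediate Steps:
$f{\left(C \right)} = 12$
$w = 14$ ($w = 12 + 2 = 14$)
$f{\left(8 \right)} w + \left(- \frac{13}{-15} + \frac{n}{11}\right) = 12 \cdot 14 - \left(- \frac{13}{15} + \frac{8}{11}\right) = 168 - - \frac{23}{165} = 168 + \left(\frac{13}{15} - \frac{8}{11}\right) = 168 + \frac{23}{165} = \frac{27743}{165}$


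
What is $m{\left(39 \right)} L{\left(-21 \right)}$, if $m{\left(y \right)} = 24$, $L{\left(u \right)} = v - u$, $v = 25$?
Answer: $1104$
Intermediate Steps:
$L{\left(u \right)} = 25 - u$
$m{\left(39 \right)} L{\left(-21 \right)} = 24 \left(25 - -21\right) = 24 \left(25 + 21\right) = 24 \cdot 46 = 1104$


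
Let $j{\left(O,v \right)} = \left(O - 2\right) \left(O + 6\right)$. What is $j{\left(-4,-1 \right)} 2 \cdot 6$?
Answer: $-144$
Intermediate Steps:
$j{\left(O,v \right)} = \left(-2 + O\right) \left(6 + O\right)$
$j{\left(-4,-1 \right)} 2 \cdot 6 = \left(-12 + \left(-4\right)^{2} + 4 \left(-4\right)\right) 2 \cdot 6 = \left(-12 + 16 - 16\right) 2 \cdot 6 = \left(-12\right) 2 \cdot 6 = \left(-24\right) 6 = -144$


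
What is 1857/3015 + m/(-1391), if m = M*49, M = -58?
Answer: 3717239/1397955 ≈ 2.6591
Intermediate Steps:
m = -2842 (m = -58*49 = -2842)
1857/3015 + m/(-1391) = 1857/3015 - 2842/(-1391) = 1857*(1/3015) - 2842*(-1/1391) = 619/1005 + 2842/1391 = 3717239/1397955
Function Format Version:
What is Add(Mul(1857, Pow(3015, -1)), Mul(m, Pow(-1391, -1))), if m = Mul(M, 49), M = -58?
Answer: Rational(3717239, 1397955) ≈ 2.6591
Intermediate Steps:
m = -2842 (m = Mul(-58, 49) = -2842)
Add(Mul(1857, Pow(3015, -1)), Mul(m, Pow(-1391, -1))) = Add(Mul(1857, Pow(3015, -1)), Mul(-2842, Pow(-1391, -1))) = Add(Mul(1857, Rational(1, 3015)), Mul(-2842, Rational(-1, 1391))) = Add(Rational(619, 1005), Rational(2842, 1391)) = Rational(3717239, 1397955)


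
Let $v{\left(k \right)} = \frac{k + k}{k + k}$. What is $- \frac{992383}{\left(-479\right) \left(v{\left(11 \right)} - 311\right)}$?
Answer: $- \frac{992383}{148490} \approx -6.6832$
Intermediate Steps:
$v{\left(k \right)} = 1$ ($v{\left(k \right)} = \frac{2 k}{2 k} = 2 k \frac{1}{2 k} = 1$)
$- \frac{992383}{\left(-479\right) \left(v{\left(11 \right)} - 311\right)} = - \frac{992383}{\left(-479\right) \left(1 - 311\right)} = - \frac{992383}{\left(-479\right) \left(-310\right)} = - \frac{992383}{148490}$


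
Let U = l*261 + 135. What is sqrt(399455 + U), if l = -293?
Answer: sqrt(323117) ≈ 568.43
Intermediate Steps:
U = -76338 (U = -293*261 + 135 = -76473 + 135 = -76338)
sqrt(399455 + U) = sqrt(399455 - 76338) = sqrt(323117)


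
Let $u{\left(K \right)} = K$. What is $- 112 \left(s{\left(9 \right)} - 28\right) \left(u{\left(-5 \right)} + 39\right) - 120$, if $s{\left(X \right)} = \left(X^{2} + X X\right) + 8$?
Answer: $-540856$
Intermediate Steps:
$s{\left(X \right)} = 8 + 2 X^{2}$ ($s{\left(X \right)} = \left(X^{2} + X^{2}\right) + 8 = 2 X^{2} + 8 = 8 + 2 X^{2}$)
$- 112 \left(s{\left(9 \right)} - 28\right) \left(u{\left(-5 \right)} + 39\right) - 120 = - 112 \left(\left(8 + 2 \cdot 9^{2}\right) - 28\right) \left(-5 + 39\right) - 120 = - 112 \left(\left(8 + 2 \cdot 81\right) - 28\right) 34 - 120 = - 112 \left(\left(8 + 162\right) - 28\right) 34 - 120 = - 112 \left(170 - 28\right) 34 - 120 = - 112 \cdot 142 \cdot 34 - 120 = \left(-112\right) 4828 - 120 = -540736 - 120 = -540856$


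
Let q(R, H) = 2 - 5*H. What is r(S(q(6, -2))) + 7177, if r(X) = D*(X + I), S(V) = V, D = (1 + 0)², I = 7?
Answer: 7196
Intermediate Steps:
D = 1 (D = 1² = 1)
r(X) = 7 + X (r(X) = 1*(X + 7) = 1*(7 + X) = 7 + X)
r(S(q(6, -2))) + 7177 = (7 + (2 - 5*(-2))) + 7177 = (7 + (2 + 10)) + 7177 = (7 + 12) + 7177 = 19 + 7177 = 7196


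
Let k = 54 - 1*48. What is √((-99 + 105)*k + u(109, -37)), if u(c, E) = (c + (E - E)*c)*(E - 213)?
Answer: I*√27214 ≈ 164.97*I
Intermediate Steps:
k = 6 (k = 54 - 48 = 6)
u(c, E) = c*(-213 + E) (u(c, E) = (c + 0*c)*(-213 + E) = (c + 0)*(-213 + E) = c*(-213 + E))
√((-99 + 105)*k + u(109, -37)) = √((-99 + 105)*6 + 109*(-213 - 37)) = √(6*6 + 109*(-250)) = √(36 - 27250) = √(-27214) = I*√27214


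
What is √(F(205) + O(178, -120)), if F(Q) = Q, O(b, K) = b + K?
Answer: √263 ≈ 16.217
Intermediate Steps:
O(b, K) = K + b
√(F(205) + O(178, -120)) = √(205 + (-120 + 178)) = √(205 + 58) = √263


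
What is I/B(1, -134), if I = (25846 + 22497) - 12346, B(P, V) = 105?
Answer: 11999/35 ≈ 342.83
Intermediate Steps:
I = 35997 (I = 48343 - 12346 = 35997)
I/B(1, -134) = 35997/105 = 35997*(1/105) = 11999/35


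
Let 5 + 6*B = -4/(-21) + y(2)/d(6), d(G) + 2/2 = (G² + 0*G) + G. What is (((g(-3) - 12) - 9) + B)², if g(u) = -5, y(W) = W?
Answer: 19158712225/26687556 ≈ 717.89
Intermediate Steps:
d(G) = -1 + G + G² (d(G) = -1 + ((G² + 0*G) + G) = -1 + ((G² + 0) + G) = -1 + (G² + G) = -1 + (G + G²) = -1 + G + G²)
B = -4099/5166 (B = -⅚ + (-4/(-21) + 2/(-1 + 6 + 6²))/6 = -⅚ + (-4*(-1/21) + 2/(-1 + 6 + 36))/6 = -⅚ + (4/21 + 2/41)/6 = -⅚ + (⅙)*(206/861) = -⅚ + 103/2583 = -4099/5166 ≈ -0.79346)
(((g(-3) - 12) - 9) + B)² = (((-5 - 12) - 9) - 4099/5166)² = ((-17 - 9) - 4099/5166)² = (-26 - 4099/5166)² = (-138415/5166)² = 19158712225/26687556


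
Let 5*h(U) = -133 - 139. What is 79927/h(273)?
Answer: -399635/272 ≈ -1469.2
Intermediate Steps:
h(U) = -272/5 (h(U) = (-133 - 139)/5 = (⅕)*(-272) = -272/5)
79927/h(273) = 79927/(-272/5) = 79927*(-5/272) = -399635/272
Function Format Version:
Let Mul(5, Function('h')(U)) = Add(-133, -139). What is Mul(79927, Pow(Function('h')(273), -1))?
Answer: Rational(-399635, 272) ≈ -1469.2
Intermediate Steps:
Function('h')(U) = Rational(-272, 5) (Function('h')(U) = Mul(Rational(1, 5), Add(-133, -139)) = Mul(Rational(1, 5), -272) = Rational(-272, 5))
Mul(79927, Pow(Function('h')(273), -1)) = Mul(79927, Pow(Rational(-272, 5), -1)) = Mul(79927, Rational(-5, 272)) = Rational(-399635, 272)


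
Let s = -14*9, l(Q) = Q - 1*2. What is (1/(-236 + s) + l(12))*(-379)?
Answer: -1371601/362 ≈ -3789.0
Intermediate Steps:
l(Q) = -2 + Q (l(Q) = Q - 2 = -2 + Q)
s = -126
(1/(-236 + s) + l(12))*(-379) = (1/(-236 - 126) + (-2 + 12))*(-379) = (1/(-362) + 10)*(-379) = (-1/362 + 10)*(-379) = (3619/362)*(-379) = -1371601/362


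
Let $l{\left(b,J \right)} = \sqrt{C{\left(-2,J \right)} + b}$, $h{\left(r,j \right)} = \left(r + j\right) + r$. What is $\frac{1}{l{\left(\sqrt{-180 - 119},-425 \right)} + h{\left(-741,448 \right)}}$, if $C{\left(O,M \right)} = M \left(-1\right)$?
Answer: $- \frac{1}{1034 - \sqrt{425 + i \sqrt{299}}} \approx -0.0009868 - 4.083 \cdot 10^{-7} i$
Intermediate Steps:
$C{\left(O,M \right)} = - M$
$h{\left(r,j \right)} = j + 2 r$ ($h{\left(r,j \right)} = \left(j + r\right) + r = j + 2 r$)
$l{\left(b,J \right)} = \sqrt{b - J}$ ($l{\left(b,J \right)} = \sqrt{- J + b} = \sqrt{b - J}$)
$\frac{1}{l{\left(\sqrt{-180 - 119},-425 \right)} + h{\left(-741,448 \right)}} = \frac{1}{\sqrt{\sqrt{-180 - 119} - -425} + \left(448 + 2 \left(-741\right)\right)} = \frac{1}{\sqrt{\sqrt{-299} + 425} + \left(448 - 1482\right)} = \frac{1}{\sqrt{i \sqrt{299} + 425} - 1034} = \frac{1}{\sqrt{425 + i \sqrt{299}} - 1034} = \frac{1}{-1034 + \sqrt{425 + i \sqrt{299}}}$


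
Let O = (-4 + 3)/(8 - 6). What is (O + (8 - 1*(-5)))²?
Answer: 625/4 ≈ 156.25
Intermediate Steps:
O = -½ (O = -1/2 = -1*½ = -½ ≈ -0.50000)
(O + (8 - 1*(-5)))² = (-½ + (8 - 1*(-5)))² = (-½ + (8 + 5))² = (-½ + 13)² = (25/2)² = 625/4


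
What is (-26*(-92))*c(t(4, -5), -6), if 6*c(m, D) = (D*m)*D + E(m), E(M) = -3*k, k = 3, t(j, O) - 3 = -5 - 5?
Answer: -104052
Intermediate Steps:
t(j, O) = -7 (t(j, O) = 3 + (-5 - 5) = 3 - 10 = -7)
E(M) = -9 (E(M) = -3*3 = -9)
c(m, D) = -3/2 + m*D**2/6 (c(m, D) = ((D*m)*D - 9)/6 = (m*D**2 - 9)/6 = (-9 + m*D**2)/6 = -3/2 + m*D**2/6)
(-26*(-92))*c(t(4, -5), -6) = (-26*(-92))*(-3/2 + (1/6)*(-7)*(-6)**2) = 2392*(-3/2 + (1/6)*(-7)*36) = 2392*(-3/2 - 42) = 2392*(-87/2) = -104052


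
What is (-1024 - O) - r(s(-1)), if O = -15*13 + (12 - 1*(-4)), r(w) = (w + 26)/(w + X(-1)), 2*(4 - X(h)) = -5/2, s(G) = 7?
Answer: -41537/49 ≈ -847.69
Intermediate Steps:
X(h) = 21/4 (X(h) = 4 - (-5)/(2*2) = 4 - ½*(-5/2) = 4 + 5/4 = 21/4)
r(w) = (26 + w)/(21/4 + w) (r(w) = (w + 26)/(w + 21/4) = (26 + w)/(21/4 + w))
O = -179 (O = -195 + (12 + 4) = -195 + 16 = -179)
(-1024 - O) - r(s(-1)) = (-1024 - 1*(-179)) - 4*(26 + 7)/(21 + 4*7) = (-1024 + 179) - 4*33/(21 + 28) = -845 - 4*33/49 = -845 - 1*132/49 = -845 - 132/49 = -41537/49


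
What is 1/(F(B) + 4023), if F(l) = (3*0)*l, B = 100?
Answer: 1/4023 ≈ 0.00024857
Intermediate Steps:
F(l) = 0 (F(l) = 0*l = 0)
1/(F(B) + 4023) = 1/(0 + 4023) = 1/4023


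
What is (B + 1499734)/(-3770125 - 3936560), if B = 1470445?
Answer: -2970179/7706685 ≈ -0.38540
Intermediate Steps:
(B + 1499734)/(-3770125 - 3936560) = (1470445 + 1499734)/(-3770125 - 3936560) = 2970179/(-7706685) = 2970179*(-1/7706685) = -2970179/7706685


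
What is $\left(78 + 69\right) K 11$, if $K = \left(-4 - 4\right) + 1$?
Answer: $-11319$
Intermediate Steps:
$K = -7$ ($K = -8 + 1 = -7$)
$\left(78 + 69\right) K 11 = \left(78 + 69\right) \left(\left(-7\right) 11\right) = 147 \left(-77\right) = -11319$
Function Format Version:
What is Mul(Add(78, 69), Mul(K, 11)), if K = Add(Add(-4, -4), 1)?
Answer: -11319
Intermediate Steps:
K = -7 (K = Add(-8, 1) = -7)
Mul(Add(78, 69), Mul(K, 11)) = Mul(Add(78, 69), Mul(-7, 11)) = Mul(147, -77) = -11319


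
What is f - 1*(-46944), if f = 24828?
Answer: 71772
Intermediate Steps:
f - 1*(-46944) = 24828 - 1*(-46944) = 24828 + 46944 = 71772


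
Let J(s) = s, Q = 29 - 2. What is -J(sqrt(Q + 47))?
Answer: -sqrt(74) ≈ -8.6023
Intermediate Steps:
Q = 27
-J(sqrt(Q + 47)) = -sqrt(27 + 47) = -sqrt(74)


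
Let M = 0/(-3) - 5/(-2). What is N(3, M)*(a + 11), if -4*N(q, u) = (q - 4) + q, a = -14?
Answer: 3/2 ≈ 1.5000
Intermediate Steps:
M = 5/2 (M = 0*(-⅓) - 5*(-½) = 0 + 5/2 = 5/2 ≈ 2.5000)
N(q, u) = 1 - q/2 (N(q, u) = -((q - 4) + q)/4 = -((-4 + q) + q)/4 = -(-4 + 2*q)/4 = 1 - q/2)
N(3, M)*(a + 11) = (1 - ½*3)*(-14 + 11) = (1 - 3/2)*(-3) = -½*(-3) = 3/2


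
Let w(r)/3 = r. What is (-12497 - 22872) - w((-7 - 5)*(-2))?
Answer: -35441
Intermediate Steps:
w(r) = 3*r
(-12497 - 22872) - w((-7 - 5)*(-2)) = (-12497 - 22872) - 3*(-7 - 5)*(-2) = -35369 - 3*(-12*(-2)) = -35369 - 3*24 = -35369 - 1*72 = -35369 - 72 = -35441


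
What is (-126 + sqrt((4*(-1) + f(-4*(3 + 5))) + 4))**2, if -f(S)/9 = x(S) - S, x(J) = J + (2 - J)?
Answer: 15570 - 756*I*sqrt(34) ≈ 15570.0 - 4408.2*I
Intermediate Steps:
x(J) = 2
f(S) = -18 + 9*S (f(S) = -9*(2 - S) = -18 + 9*S)
(-126 + sqrt((4*(-1) + f(-4*(3 + 5))) + 4))**2 = (-126 + sqrt((4*(-1) + (-18 + 9*(-4*(3 + 5)))) + 4))**2 = (-126 + sqrt((-4 + (-18 + 9*(-4*8))) + 4))**2 = (-126 + sqrt((-4 + (-18 + 9*(-32))) + 4))**2 = (-126 + sqrt((-4 + (-18 - 288)) + 4))**2 = (-126 + sqrt((-4 - 306) + 4))**2 = (-126 + sqrt(-310 + 4))**2 = (-126 + sqrt(-306))**2 = (-126 + 3*I*sqrt(34))**2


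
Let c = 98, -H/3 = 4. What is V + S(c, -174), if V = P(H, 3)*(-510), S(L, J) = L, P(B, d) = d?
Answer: -1432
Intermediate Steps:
H = -12 (H = -3*4 = -12)
V = -1530 (V = 3*(-510) = -1530)
V + S(c, -174) = -1530 + 98 = -1432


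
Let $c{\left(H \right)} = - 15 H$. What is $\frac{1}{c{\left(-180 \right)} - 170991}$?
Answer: $- \frac{1}{168291} \approx -5.9421 \cdot 10^{-6}$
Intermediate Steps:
$\frac{1}{c{\left(-180 \right)} - 170991} = \frac{1}{\left(-15\right) \left(-180\right) - 170991} = \frac{1}{2700 - 170991} = \frac{1}{-168291} = - \frac{1}{168291}$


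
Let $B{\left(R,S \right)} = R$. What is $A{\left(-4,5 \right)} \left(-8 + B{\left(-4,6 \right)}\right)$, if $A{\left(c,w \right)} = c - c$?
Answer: $0$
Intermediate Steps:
$A{\left(c,w \right)} = 0$
$A{\left(-4,5 \right)} \left(-8 + B{\left(-4,6 \right)}\right) = 0 \left(-8 - 4\right) = 0 \left(-12\right) = 0$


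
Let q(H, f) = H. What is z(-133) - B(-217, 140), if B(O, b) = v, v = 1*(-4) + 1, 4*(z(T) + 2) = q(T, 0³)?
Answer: -129/4 ≈ -32.250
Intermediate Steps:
z(T) = -2 + T/4
v = -3 (v = -4 + 1 = -3)
B(O, b) = -3
z(-133) - B(-217, 140) = (-2 + (¼)*(-133)) - 1*(-3) = (-2 - 133/4) + 3 = -141/4 + 3 = -129/4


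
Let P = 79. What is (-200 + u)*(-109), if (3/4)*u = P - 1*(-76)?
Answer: -2180/3 ≈ -726.67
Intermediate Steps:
u = 620/3 (u = 4*(79 - 1*(-76))/3 = 4*(79 + 76)/3 = (4/3)*155 = 620/3 ≈ 206.67)
(-200 + u)*(-109) = (-200 + 620/3)*(-109) = (20/3)*(-109) = -2180/3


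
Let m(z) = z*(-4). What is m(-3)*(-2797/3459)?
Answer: -11188/1153 ≈ -9.7034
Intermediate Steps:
m(z) = -4*z
m(-3)*(-2797/3459) = (-4*(-3))*(-2797/3459) = 12*(-2797*1/3459) = 12*(-2797/3459) = -11188/1153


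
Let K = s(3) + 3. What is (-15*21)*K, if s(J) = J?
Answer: -1890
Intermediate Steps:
K = 6 (K = 3 + 3 = 6)
(-15*21)*K = -15*21*6 = -315*6 = -1890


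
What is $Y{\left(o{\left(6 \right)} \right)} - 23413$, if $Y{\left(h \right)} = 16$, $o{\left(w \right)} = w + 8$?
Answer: $-23397$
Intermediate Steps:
$o{\left(w \right)} = 8 + w$
$Y{\left(o{\left(6 \right)} \right)} - 23413 = 16 - 23413 = -23397$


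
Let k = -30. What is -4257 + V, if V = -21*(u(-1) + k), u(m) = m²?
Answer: -3648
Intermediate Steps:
V = 609 (V = -21*((-1)² - 30) = -21*(1 - 30) = -21*(-29) = 609)
-4257 + V = -4257 + 609 = -3648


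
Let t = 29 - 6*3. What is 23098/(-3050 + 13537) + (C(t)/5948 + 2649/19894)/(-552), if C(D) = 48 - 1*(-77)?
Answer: 32793941810243/14891059108128 ≈ 2.2023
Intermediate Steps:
t = 11 (t = 29 - 18 = 11)
C(D) = 125 (C(D) = 48 + 77 = 125)
23098/(-3050 + 13537) + (C(t)/5948 + 2649/19894)/(-552) = 23098/(-3050 + 13537) + (125/5948 + 2649/19894)/(-552) = 23098/10487 + (125*(1/5948) + 2649*(1/19894))*(-1/552) = 23098*(1/10487) + (125/5948 + 2649/19894)*(-1/552) = 23098/10487 + (9121501/59164756)*(-1/552) = 23098/10487 - 396587/1419954144 = 32793941810243/14891059108128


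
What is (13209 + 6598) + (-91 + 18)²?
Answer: 25136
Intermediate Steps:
(13209 + 6598) + (-91 + 18)² = 19807 + (-73)² = 19807 + 5329 = 25136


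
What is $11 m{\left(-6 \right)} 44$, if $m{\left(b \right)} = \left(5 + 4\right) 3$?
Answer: $13068$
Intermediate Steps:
$m{\left(b \right)} = 27$ ($m{\left(b \right)} = 9 \cdot 3 = 27$)
$11 m{\left(-6 \right)} 44 = 11 \cdot 27 \cdot 44 = 297 \cdot 44 = 13068$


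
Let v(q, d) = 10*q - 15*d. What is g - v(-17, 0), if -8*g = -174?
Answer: 767/4 ≈ 191.75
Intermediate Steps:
g = 87/4 (g = -⅛*(-174) = 87/4 ≈ 21.750)
v(q, d) = -15*d + 10*q
g - v(-17, 0) = 87/4 - (-15*0 + 10*(-17)) = 87/4 - (0 - 170) = 87/4 - 1*(-170) = 87/4 + 170 = 767/4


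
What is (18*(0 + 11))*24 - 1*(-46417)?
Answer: 51169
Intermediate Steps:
(18*(0 + 11))*24 - 1*(-46417) = (18*11)*24 + 46417 = 198*24 + 46417 = 4752 + 46417 = 51169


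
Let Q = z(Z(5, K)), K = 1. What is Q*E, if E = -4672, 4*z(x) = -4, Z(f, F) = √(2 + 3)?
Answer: 4672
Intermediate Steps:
Z(f, F) = √5
z(x) = -1 (z(x) = (¼)*(-4) = -1)
Q = -1
Q*E = -1*(-4672) = 4672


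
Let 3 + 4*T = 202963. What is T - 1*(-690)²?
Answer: -425360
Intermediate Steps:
T = 50740 (T = -¾ + (¼)*202963 = -¾ + 202963/4 = 50740)
T - 1*(-690)² = 50740 - 1*(-690)² = 50740 - 1*476100 = 50740 - 476100 = -425360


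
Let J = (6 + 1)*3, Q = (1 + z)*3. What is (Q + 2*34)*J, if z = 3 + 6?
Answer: 2058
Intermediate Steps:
z = 9
Q = 30 (Q = (1 + 9)*3 = 10*3 = 30)
J = 21 (J = 7*3 = 21)
(Q + 2*34)*J = (30 + 2*34)*21 = (30 + 68)*21 = 98*21 = 2058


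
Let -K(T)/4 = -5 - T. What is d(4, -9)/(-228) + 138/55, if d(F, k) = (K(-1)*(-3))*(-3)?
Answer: 1962/1045 ≈ 1.8775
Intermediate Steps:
K(T) = 20 + 4*T (K(T) = -4*(-5 - T) = 20 + 4*T)
d(F, k) = 144 (d(F, k) = ((20 + 4*(-1))*(-3))*(-3) = ((20 - 4)*(-3))*(-3) = (16*(-3))*(-3) = -48*(-3) = 144)
d(4, -9)/(-228) + 138/55 = 144/(-228) + 138/55 = 144*(-1/228) + 138*(1/55) = -12/19 + 138/55 = 1962/1045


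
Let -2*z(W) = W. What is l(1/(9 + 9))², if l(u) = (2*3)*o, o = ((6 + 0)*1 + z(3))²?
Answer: 59049/4 ≈ 14762.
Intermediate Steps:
z(W) = -W/2
o = 81/4 (o = ((6 + 0)*1 - ½*3)² = (6*1 - 3/2)² = (6 - 3/2)² = (9/2)² = 81/4 ≈ 20.250)
l(u) = 243/2 (l(u) = (2*3)*(81/4) = 6*(81/4) = 243/2)
l(1/(9 + 9))² = (243/2)² = 59049/4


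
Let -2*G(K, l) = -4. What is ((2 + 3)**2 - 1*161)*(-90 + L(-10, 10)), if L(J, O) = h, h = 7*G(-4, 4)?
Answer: 10336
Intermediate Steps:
G(K, l) = 2 (G(K, l) = -1/2*(-4) = 2)
h = 14 (h = 7*2 = 14)
L(J, O) = 14
((2 + 3)**2 - 1*161)*(-90 + L(-10, 10)) = ((2 + 3)**2 - 1*161)*(-90 + 14) = (5**2 - 161)*(-76) = (25 - 161)*(-76) = -136*(-76) = 10336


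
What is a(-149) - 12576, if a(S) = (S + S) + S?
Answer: -13023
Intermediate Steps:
a(S) = 3*S (a(S) = 2*S + S = 3*S)
a(-149) - 12576 = 3*(-149) - 12576 = -447 - 12576 = -13023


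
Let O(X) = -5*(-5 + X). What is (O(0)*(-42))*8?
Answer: -8400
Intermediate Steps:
O(X) = 25 - 5*X
(O(0)*(-42))*8 = ((25 - 5*0)*(-42))*8 = ((25 + 0)*(-42))*8 = (25*(-42))*8 = -1050*8 = -8400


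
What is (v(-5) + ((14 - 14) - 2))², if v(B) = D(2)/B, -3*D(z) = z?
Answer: 784/225 ≈ 3.4844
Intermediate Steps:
D(z) = -z/3
v(B) = -2/(3*B) (v(B) = (-⅓*2)/B = -2/(3*B))
(v(-5) + ((14 - 14) - 2))² = (-⅔/(-5) + ((14 - 14) - 2))² = (-⅔*(-⅕) + (0 - 2))² = (2/15 - 2)² = (-28/15)² = 784/225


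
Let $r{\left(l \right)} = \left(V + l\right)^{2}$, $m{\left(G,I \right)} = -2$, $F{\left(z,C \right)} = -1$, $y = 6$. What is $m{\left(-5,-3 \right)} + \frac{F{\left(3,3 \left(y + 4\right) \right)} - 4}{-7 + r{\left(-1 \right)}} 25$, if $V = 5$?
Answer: $- \frac{143}{9} \approx -15.889$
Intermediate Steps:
$r{\left(l \right)} = \left(5 + l\right)^{2}$
$m{\left(-5,-3 \right)} + \frac{F{\left(3,3 \left(y + 4\right) \right)} - 4}{-7 + r{\left(-1 \right)}} 25 = -2 + \frac{-1 - 4}{-7 + \left(5 - 1\right)^{2}} \cdot 25 = -2 + - \frac{5}{-7 + 4^{2}} \cdot 25 = -2 + - \frac{5}{-7 + 16} \cdot 25 = -2 + - \frac{5}{9} \cdot 25 = -2 + \left(-5\right) \frac{1}{9} \cdot 25 = -2 - \frac{125}{9} = - \frac{143}{9}$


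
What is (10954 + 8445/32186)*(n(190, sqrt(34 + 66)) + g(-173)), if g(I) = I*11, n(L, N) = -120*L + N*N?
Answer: -8674375391067/32186 ≈ -2.6951e+8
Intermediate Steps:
n(L, N) = N**2 - 120*L (n(L, N) = -120*L + N**2 = N**2 - 120*L)
g(I) = 11*I
(10954 + 8445/32186)*(n(190, sqrt(34 + 66)) + g(-173)) = (10954 + 8445/32186)*(((sqrt(34 + 66))**2 - 120*190) + 11*(-173)) = (10954 + 8445*(1/32186))*(((sqrt(100))**2 - 22800) - 1903) = (10954 + 8445/32186)*((10**2 - 22800) - 1903) = 352573889*((100 - 22800) - 1903)/32186 = 352573889*(-22700 - 1903)/32186 = (352573889/32186)*(-24603) = -8674375391067/32186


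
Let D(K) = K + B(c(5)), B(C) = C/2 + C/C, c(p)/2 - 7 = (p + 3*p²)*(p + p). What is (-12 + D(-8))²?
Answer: 620944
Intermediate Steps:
c(p) = 14 + 4*p*(p + 3*p²) (c(p) = 14 + 2*((p + 3*p²)*(p + p)) = 14 + 2*((p + 3*p²)*(2*p)) = 14 + 2*(2*p*(p + 3*p²)) = 14 + 4*p*(p + 3*p²))
B(C) = 1 + C/2 (B(C) = C*(½) + 1 = C/2 + 1 = 1 + C/2)
D(K) = 808 + K (D(K) = K + (1 + (14 + 4*5² + 12*5³)/2) = K + (1 + (14 + 4*25 + 12*125)/2) = K + (1 + (14 + 100 + 1500)/2) = K + (1 + (½)*1614) = K + (1 + 807) = K + 808 = 808 + K)
(-12 + D(-8))² = (-12 + (808 - 8))² = (-12 + 800)² = 788² = 620944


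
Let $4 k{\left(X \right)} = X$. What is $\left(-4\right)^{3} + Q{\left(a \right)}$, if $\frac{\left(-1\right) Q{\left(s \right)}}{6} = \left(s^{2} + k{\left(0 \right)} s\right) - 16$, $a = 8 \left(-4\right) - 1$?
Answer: $-6502$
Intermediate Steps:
$k{\left(X \right)} = \frac{X}{4}$
$a = -33$ ($a = -32 - 1 = -33$)
$Q{\left(s \right)} = 96 - 6 s^{2}$ ($Q{\left(s \right)} = - 6 \left(\left(s^{2} + \frac{1}{4} \cdot 0 s\right) - 16\right) = - 6 \left(\left(s^{2} + 0 s\right) - 16\right) = - 6 \left(\left(s^{2} + 0\right) - 16\right) = - 6 \left(s^{2} - 16\right) = - 6 \left(-16 + s^{2}\right) = 96 - 6 s^{2}$)
$\left(-4\right)^{3} + Q{\left(a \right)} = \left(-4\right)^{3} + \left(96 - 6 \left(-33\right)^{2}\right) = -64 + \left(96 - 6534\right) = -64 - 6438 = -6502$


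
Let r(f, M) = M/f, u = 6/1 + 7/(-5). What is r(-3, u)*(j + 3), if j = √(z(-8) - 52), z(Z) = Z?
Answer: -23/5 - 46*I*√15/15 ≈ -4.6 - 11.877*I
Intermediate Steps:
u = 23/5 (u = 6*1 + 7*(-⅕) = 6 - 7/5 = 23/5 ≈ 4.6000)
j = 2*I*√15 (j = √(-8 - 52) = √(-60) = 2*I*√15 ≈ 7.746*I)
r(-3, u)*(j + 3) = ((23/5)/(-3))*(2*I*√15 + 3) = ((23/5)*(-⅓))*(3 + 2*I*√15) = -23*(3 + 2*I*√15)/15 = -23/5 - 46*I*√15/15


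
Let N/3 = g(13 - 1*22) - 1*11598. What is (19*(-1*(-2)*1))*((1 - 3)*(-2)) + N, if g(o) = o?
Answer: -34669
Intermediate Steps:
N = -34821 (N = 3*((13 - 1*22) - 1*11598) = 3*((13 - 22) - 11598) = 3*(-9 - 11598) = 3*(-11607) = -34821)
(19*(-1*(-2)*1))*((1 - 3)*(-2)) + N = (19*(-1*(-2)*1))*((1 - 3)*(-2)) - 34821 = (19*(2*1))*(-2*(-2)) - 34821 = (19*2)*4 - 34821 = 38*4 - 34821 = 152 - 34821 = -34669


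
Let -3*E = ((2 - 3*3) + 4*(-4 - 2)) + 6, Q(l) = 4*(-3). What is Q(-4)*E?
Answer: -100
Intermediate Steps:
Q(l) = -12
E = 25/3 (E = -(((2 - 3*3) + 4*(-4 - 2)) + 6)/3 = -(((2 - 9) + 4*(-6)) + 6)/3 = -((-7 - 24) + 6)/3 = -(-31 + 6)/3 = -⅓*(-25) = 25/3 ≈ 8.3333)
Q(-4)*E = -12*25/3 = -100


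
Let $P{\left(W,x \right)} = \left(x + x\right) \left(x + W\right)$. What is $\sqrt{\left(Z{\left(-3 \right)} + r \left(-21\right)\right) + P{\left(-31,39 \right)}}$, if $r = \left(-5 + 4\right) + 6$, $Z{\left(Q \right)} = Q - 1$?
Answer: $\sqrt{515} \approx 22.694$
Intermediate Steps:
$Z{\left(Q \right)} = -1 + Q$
$P{\left(W,x \right)} = 2 x \left(W + x\right)$
$r = 5$ ($r = -1 + 6 = 5$)
$\sqrt{\left(Z{\left(-3 \right)} + r \left(-21\right)\right) + P{\left(-31,39 \right)}} = \sqrt{\left(\left(-1 - 3\right) + 5 \left(-21\right)\right) + 2 \cdot 39 \left(-31 + 39\right)} = \sqrt{\left(-4 - 105\right) + 2 \cdot 39 \cdot 8} = \sqrt{-109 + 624} = \sqrt{515}$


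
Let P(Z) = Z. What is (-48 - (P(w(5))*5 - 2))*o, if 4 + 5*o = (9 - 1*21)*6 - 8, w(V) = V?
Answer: 5964/5 ≈ 1192.8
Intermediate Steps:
o = -84/5 (o = -⅘ + ((9 - 1*21)*6 - 8)/5 = -⅘ + ((9 - 21)*6 - 8)/5 = -⅘ + (-12*6 - 8)/5 = -⅘ + (-72 - 8)/5 = -⅘ + (⅕)*(-80) = -⅘ - 16 = -84/5 ≈ -16.800)
(-48 - (P(w(5))*5 - 2))*o = (-48 - (5*5 - 2))*(-84/5) = (-48 - (25 - 2))*(-84/5) = (-48 - 1*23)*(-84/5) = (-48 - 23)*(-84/5) = -71*(-84/5) = 5964/5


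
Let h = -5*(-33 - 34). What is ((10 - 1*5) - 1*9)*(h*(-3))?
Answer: 4020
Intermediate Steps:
h = 335 (h = -5*(-67) = 335)
((10 - 1*5) - 1*9)*(h*(-3)) = ((10 - 1*5) - 1*9)*(335*(-3)) = ((10 - 5) - 9)*(-1005) = (5 - 9)*(-1005) = -4*(-1005) = 4020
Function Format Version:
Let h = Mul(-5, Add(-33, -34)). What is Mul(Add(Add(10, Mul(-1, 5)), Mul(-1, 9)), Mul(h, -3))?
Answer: 4020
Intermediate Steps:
h = 335 (h = Mul(-5, -67) = 335)
Mul(Add(Add(10, Mul(-1, 5)), Mul(-1, 9)), Mul(h, -3)) = Mul(Add(Add(10, Mul(-1, 5)), Mul(-1, 9)), Mul(335, -3)) = Mul(Add(Add(10, -5), -9), -1005) = Mul(Add(5, -9), -1005) = Mul(-4, -1005) = 4020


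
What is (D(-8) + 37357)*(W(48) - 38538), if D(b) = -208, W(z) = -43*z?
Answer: -1508323698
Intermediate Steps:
(D(-8) + 37357)*(W(48) - 38538) = (-208 + 37357)*(-43*48 - 38538) = 37149*(-2064 - 38538) = 37149*(-40602) = -1508323698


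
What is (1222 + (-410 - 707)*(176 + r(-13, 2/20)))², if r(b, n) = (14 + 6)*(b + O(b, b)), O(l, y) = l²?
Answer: 13545417768100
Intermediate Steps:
r(b, n) = 20*b + 20*b² (r(b, n) = (14 + 6)*(b + b²) = 20*(b + b²) = 20*b + 20*b²)
(1222 + (-410 - 707)*(176 + r(-13, 2/20)))² = (1222 + (-410 - 707)*(176 + 20*(-13)*(1 - 13)))² = (1222 - 1117*(176 + 20*(-13)*(-12)))² = (1222 - 1117*(176 + 3120))² = (1222 - 1117*3296)² = (1222 - 3681632)² = (-3680410)² = 13545417768100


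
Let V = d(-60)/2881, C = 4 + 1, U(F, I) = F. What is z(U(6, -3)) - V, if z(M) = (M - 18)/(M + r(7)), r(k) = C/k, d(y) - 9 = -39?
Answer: -240594/135407 ≈ -1.7768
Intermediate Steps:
C = 5
d(y) = -30 (d(y) = 9 - 39 = -30)
r(k) = 5/k
z(M) = (-18 + M)/(5/7 + M) (z(M) = (M - 18)/(M + 5/7) = (-18 + M)/(M + 5*(⅐)) = (-18 + M)/(M + 5/7) = (-18 + M)/(5/7 + M))
V = -30/2881 ≈ -0.010413
z(U(6, -3)) - V = 7*(-18 + 6)/(5 + 7*6) - 1*(-30/2881) = 7*(-12)/(5 + 42) + 30/2881 = 7*(-12)/47 + 30/2881 = 7*(1/47)*(-12) + 30/2881 = -84/47 + 30/2881 = -240594/135407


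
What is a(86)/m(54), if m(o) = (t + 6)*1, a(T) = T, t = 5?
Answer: 86/11 ≈ 7.8182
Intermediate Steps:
m(o) = 11 (m(o) = (5 + 6)*1 = 11*1 = 11)
a(86)/m(54) = 86/11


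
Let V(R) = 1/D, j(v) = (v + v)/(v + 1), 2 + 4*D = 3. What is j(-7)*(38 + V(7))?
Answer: 98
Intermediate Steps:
D = 1/4 (D = -1/2 + (1/4)*3 = -1/2 + 3/4 = 1/4 ≈ 0.25000)
j(v) = 2*v/(1 + v) (j(v) = (2*v)/(1 + v) = 2*v/(1 + v))
V(R) = 4 (V(R) = 1/(1/4) = 4)
j(-7)*(38 + V(7)) = (2*(-7)/(1 - 7))*(38 + 4) = (2*(-7)/(-6))*42 = (2*(-7)*(-1/6))*42 = (7/3)*42 = 98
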